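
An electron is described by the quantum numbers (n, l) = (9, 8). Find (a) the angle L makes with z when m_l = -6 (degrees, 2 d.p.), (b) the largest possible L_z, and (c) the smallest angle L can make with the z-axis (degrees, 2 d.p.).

θ(m_l=-6) ≈ 135.00°; L_z,max = 8ℏ; θ_min ≈ 19.47°

For m_l = -6: cos θ = -6/√72, θ ≈ 135.00°.
L_z,max = lℏ = 8ℏ.
cos θ_min = 8/√72, so θ_min ≈ 19.47°.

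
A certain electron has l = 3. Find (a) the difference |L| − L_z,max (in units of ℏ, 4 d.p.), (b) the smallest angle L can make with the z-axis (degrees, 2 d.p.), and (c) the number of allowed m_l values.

|L|−L_z,max ≈ 0.4641ℏ; θ_min ≈ 30.00°; 7 values

|L| − L_z,max = (2√3 − 3)ℏ ≈ 0.4641ℏ.
cos θ_min = 3/√12, so θ_min ≈ 30.00°.
There are 2l+1 = 7 values of m_l.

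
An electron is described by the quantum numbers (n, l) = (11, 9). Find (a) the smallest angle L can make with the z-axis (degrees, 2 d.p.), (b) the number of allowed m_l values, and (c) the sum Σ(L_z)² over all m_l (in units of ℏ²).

cos θ_min = 9/√90, so θ_min ≈ 18.43°.
There are 2l+1 = 19 values of m_l.
Σ m_l² = 570, so Σ(L_z)² = 570 ℏ².

θ_min ≈ 18.43°; 19 values; Σ(L_z)² = 570 ℏ²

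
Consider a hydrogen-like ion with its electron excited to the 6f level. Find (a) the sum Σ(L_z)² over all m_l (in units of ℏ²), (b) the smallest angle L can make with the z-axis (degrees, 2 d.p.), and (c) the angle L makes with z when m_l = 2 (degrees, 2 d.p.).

The 6f level has l = 3.
Σ m_l² = 28, so Σ(L_z)² = 28 ℏ².
cos θ_min = 3/√12, so θ_min ≈ 30.00°.
For m_l = 2: cos θ = 2/√12, θ ≈ 54.74°.

Σ(L_z)² = 28 ℏ²; θ_min ≈ 30.00°; θ(m_l=2) ≈ 54.74°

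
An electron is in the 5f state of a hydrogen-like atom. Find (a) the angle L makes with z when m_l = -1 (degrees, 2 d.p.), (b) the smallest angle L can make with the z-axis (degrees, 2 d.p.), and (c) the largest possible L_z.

For 5f, l = 3.
For m_l = -1: cos θ = -1/√12, θ ≈ 106.78°.
cos θ_min = 3/√12, so θ_min ≈ 30.00°.
L_z,max = lℏ = 3ℏ.

θ(m_l=-1) ≈ 106.78°; θ_min ≈ 30.00°; L_z,max = 3ℏ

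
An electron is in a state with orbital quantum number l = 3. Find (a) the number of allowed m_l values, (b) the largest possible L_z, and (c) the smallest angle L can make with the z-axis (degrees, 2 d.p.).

There are 2l+1 = 7 values of m_l.
L_z,max = lℏ = 3ℏ.
cos θ_min = 3/√12, so θ_min ≈ 30.00°.

7 values; L_z,max = 3ℏ; θ_min ≈ 30.00°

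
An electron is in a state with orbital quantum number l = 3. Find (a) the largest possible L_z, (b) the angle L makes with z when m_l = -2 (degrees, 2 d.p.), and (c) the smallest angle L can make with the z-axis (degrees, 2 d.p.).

L_z,max = 3ℏ; θ(m_l=-2) ≈ 125.26°; θ_min ≈ 30.00°

L_z,max = lℏ = 3ℏ.
For m_l = -2: cos θ = -2/√12, θ ≈ 125.26°.
cos θ_min = 3/√12, so θ_min ≈ 30.00°.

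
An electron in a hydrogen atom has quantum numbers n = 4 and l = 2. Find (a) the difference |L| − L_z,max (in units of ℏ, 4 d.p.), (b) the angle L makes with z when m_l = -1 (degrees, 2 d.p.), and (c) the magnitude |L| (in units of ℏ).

|L| − L_z,max = (√6 − 2)ℏ ≈ 0.4495ℏ.
For m_l = -1: cos θ = -1/√6, θ ≈ 114.09°.
|L| = ℏ√(2·3) = √6 ℏ ≈ 2.449ℏ.

|L|−L_z,max ≈ 0.4495ℏ; θ(m_l=-1) ≈ 114.09°; |L| = √6 ℏ ≈ 2.449ℏ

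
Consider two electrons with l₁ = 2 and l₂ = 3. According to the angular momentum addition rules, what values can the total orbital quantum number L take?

L = 1, 2, 3, 4, 5

The total orbital quantum number L ranges from |l₁ − l₂| to l₁ + l₂ in integer steps.
Allowed values: L = 1, 2, 3, 4, 5.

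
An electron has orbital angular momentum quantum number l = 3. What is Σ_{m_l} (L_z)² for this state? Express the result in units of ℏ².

Σ(L_z)² = 28 ℏ²

m_l ∈ {-3, -2, -1, 0, 1, 2, 3}.
Σ m_l² = 2·(1 + 4 + 9) = 28.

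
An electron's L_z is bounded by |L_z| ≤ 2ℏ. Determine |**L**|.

|L| = √6 ℏ ≈ 2.449ℏ

L_z,max = lℏ, so l = 2.
|L| = √(l(l+1)) ℏ = √6 ℏ.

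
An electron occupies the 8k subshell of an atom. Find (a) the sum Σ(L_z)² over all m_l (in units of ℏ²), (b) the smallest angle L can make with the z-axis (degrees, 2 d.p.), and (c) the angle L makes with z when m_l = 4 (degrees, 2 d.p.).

Σ(L_z)² = 280 ℏ²; θ_min ≈ 20.70°; θ(m_l=4) ≈ 57.69°

8k means n = 8, l = 7.
Σ m_l² = 280, so Σ(L_z)² = 280 ℏ².
cos θ_min = 7/√56, so θ_min ≈ 20.70°.
For m_l = 4: cos θ = 4/√56, θ ≈ 57.69°.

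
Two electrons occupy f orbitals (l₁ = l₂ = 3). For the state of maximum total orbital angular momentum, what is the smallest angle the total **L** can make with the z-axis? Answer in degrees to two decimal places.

θ_min ≈ 22.21°

Angular momentum addition gives L = |l₁ − l₂|, …, l₁ + l₂.
Allowed values: L = 0, 1, 2, 3, 4, 5, 6.
The maximum is L = 6, with |L_tot| = ℏ√(6·7) = √42 ℏ.
The minimum angle with z is arccos(6/√42) ≈ 22.21°.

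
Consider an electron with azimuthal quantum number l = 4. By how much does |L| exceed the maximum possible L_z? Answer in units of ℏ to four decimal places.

|L| − L_z,max ≈ 0.4721ℏ

|L| = 2√5 ℏ ≈ 4.4721ℏ, while L_z,max = lℏ = 4ℏ.
The difference is (2√5 − 4)ℏ ≈ 0.4721ℏ.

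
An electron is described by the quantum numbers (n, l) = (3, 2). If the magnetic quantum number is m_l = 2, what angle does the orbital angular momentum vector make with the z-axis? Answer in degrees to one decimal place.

θ ≈ 35.3°

|L| = √(l(l+1)) ℏ = √6 ℏ.
L_z = m_l ℏ = 2ℏ.
cos θ = L_z/|L| = 2/√6, so θ ≈ 35.3°.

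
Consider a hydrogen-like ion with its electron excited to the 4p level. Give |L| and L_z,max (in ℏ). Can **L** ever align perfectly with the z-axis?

The 4p level has l = 1.
|L| = √2 ℏ ≈ 1.4142ℏ, while L_z,max = lℏ = 1ℏ.
Since |L| > L_z,max, the vector can never point exactly along z; the closest it comes is θ_min = arccos(1/√2) ≈ 45.0°.

No: L_z,max = 1ℏ < |L| = √2 ℏ ≈ 1.414ℏ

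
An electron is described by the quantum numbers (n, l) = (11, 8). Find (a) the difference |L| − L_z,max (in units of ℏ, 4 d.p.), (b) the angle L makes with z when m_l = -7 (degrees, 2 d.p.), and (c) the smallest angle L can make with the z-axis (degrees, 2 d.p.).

|L|−L_z,max ≈ 0.4853ℏ; θ(m_l=-7) ≈ 145.58°; θ_min ≈ 19.47°

|L| − L_z,max = (6√2 − 8)ℏ ≈ 0.4853ℏ.
For m_l = -7: cos θ = -7/√72, θ ≈ 145.58°.
cos θ_min = 8/√72, so θ_min ≈ 19.47°.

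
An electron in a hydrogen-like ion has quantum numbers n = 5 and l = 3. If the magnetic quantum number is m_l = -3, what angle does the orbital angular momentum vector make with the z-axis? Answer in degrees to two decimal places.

|L|² = l(l+1)ℏ² = 12ℏ², so |L| = 2√3 ℏ.
L_z = m_l ℏ = −3ℏ.
cos θ = L_z/|L| = -3/√12, so θ ≈ 150.00°.

θ ≈ 150.00°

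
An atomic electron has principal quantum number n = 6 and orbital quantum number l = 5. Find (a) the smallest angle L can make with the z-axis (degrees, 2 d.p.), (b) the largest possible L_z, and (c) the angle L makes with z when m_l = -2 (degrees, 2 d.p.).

θ_min ≈ 24.09°; L_z,max = 5ℏ; θ(m_l=-2) ≈ 111.42°

cos θ_min = 5/√30, so θ_min ≈ 24.09°.
L_z,max = lℏ = 5ℏ.
For m_l = -2: cos θ = -2/√30, θ ≈ 111.42°.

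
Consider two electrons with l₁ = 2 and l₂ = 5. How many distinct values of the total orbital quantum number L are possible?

5

L runs from |2 − 5| = 3 to 2 + 5 = 7.
L ∈ {3, 4, 5, 6, 7}.
That is 5 values.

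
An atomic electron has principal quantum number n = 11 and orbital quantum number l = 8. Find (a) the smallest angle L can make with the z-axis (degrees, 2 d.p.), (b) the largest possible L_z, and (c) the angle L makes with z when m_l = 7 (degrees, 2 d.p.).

cos θ_min = 8/√72, so θ_min ≈ 19.47°.
L_z,max = lℏ = 8ℏ.
For m_l = 7: cos θ = 7/√72, θ ≈ 34.42°.

θ_min ≈ 19.47°; L_z,max = 8ℏ; θ(m_l=7) ≈ 34.42°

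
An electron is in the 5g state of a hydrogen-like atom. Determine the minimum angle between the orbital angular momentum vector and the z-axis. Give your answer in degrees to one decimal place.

θ_min ≈ 26.6°

For 5g, l = 4.
|L|² = l(l+1)ℏ² = 20ℏ², so |L| = 2√5 ℏ.
The smallest angle corresponds to the largest L_z, i.e. m_l = l = 4, giving L_z = 4ℏ.
cos θ_min = 4/√20, so θ_min ≈ 26.6°.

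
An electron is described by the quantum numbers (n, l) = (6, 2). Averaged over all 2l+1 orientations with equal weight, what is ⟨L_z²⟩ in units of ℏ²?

⟨L_z²⟩ = 2 ℏ²

m_l runs from −2 to 2, i.e. {-2, -1, 0, 1, 2}.
⟨L_z²⟩ = ℏ²·(Σ m_l²)/(2l+1) = ℏ²·10/5 = 2ℏ².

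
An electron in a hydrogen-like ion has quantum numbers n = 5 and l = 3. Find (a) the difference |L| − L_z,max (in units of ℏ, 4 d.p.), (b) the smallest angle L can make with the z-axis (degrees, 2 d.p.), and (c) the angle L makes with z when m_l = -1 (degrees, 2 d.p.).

|L| − L_z,max = (2√3 − 3)ℏ ≈ 0.4641ℏ.
cos θ_min = 3/√12, so θ_min ≈ 30.00°.
For m_l = -1: cos θ = -1/√12, θ ≈ 106.78°.

|L|−L_z,max ≈ 0.4641ℏ; θ_min ≈ 30.00°; θ(m_l=-1) ≈ 106.78°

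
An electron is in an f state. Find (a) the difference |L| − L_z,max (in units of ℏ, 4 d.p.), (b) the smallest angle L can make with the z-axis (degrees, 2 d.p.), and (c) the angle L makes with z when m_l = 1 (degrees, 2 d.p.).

|L|−L_z,max ≈ 0.4641ℏ; θ_min ≈ 30.00°; θ(m_l=1) ≈ 73.22°

F corresponds to l = 3.
|L| − L_z,max = (2√3 − 3)ℏ ≈ 0.4641ℏ.
cos θ_min = 3/√12, so θ_min ≈ 30.00°.
For m_l = 1: cos θ = 1/√12, θ ≈ 73.22°.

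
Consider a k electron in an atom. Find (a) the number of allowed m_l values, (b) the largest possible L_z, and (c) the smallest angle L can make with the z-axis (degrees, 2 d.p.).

15 values; L_z,max = 7ℏ; θ_min ≈ 20.70°

For a k orbital, l = 7.
There are 2l+1 = 15 values of m_l.
L_z,max = lℏ = 7ℏ.
cos θ_min = 7/√56, so θ_min ≈ 20.70°.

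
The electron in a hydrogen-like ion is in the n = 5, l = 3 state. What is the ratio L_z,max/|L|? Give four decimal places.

L_z,max/|L| = 0.8660

|L| = 2√3 ℏ ≈ 3.4641ℏ, while L_z,max = lℏ = 3ℏ.
L_z,max/|L| = 3/√12 = 0.8660.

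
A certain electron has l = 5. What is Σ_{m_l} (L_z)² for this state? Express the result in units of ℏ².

m_l ∈ {-5, -4, -3, -2, -1, 0, 1, 2, 3, 4, 5}.
Σ m_l² = l(l+1)(2l+1)/3 = 5·6·11/3 = 110.

Σ(L_z)² = 110 ℏ²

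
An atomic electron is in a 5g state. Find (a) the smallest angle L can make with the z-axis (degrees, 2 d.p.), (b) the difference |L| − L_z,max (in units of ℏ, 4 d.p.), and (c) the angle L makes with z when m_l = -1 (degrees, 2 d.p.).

θ_min ≈ 26.57°; |L|−L_z,max ≈ 0.4721ℏ; θ(m_l=-1) ≈ 102.92°

For 5g, l = 4.
cos θ_min = 4/√20, so θ_min ≈ 26.57°.
|L| − L_z,max = (2√5 − 4)ℏ ≈ 0.4721ℏ.
For m_l = -1: cos θ = -1/√20, θ ≈ 102.92°.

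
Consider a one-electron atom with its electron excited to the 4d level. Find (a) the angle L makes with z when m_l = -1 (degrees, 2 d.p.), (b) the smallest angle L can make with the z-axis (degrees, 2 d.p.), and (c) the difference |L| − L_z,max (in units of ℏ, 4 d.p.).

The 4d level has l = 2.
For m_l = -1: cos θ = -1/√6, θ ≈ 114.09°.
cos θ_min = 2/√6, so θ_min ≈ 35.26°.
|L| − L_z,max = (√6 − 2)ℏ ≈ 0.4495ℏ.

θ(m_l=-1) ≈ 114.09°; θ_min ≈ 35.26°; |L|−L_z,max ≈ 0.4495ℏ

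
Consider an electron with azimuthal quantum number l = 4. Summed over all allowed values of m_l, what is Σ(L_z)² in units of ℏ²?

The allowed m_l values are -4, -3, -2, -1, 0, 1, 2, 3, 4.
Σ m_l² = 2·(1 + 4 + 9 + 16) = 60.

Σ(L_z)² = 60 ℏ²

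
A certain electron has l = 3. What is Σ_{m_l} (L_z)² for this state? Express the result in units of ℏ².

Σ(L_z)² = 28 ℏ²

m_l runs from −3 to 3, i.e. {-3, -2, -1, 0, 1, 2, 3}.
Σ m_l² = 2·(1 + 4 + 9) = 28.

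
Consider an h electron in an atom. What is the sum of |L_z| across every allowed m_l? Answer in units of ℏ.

The letter h corresponds to l = 5.
The allowed m_l values are -5, -4, -3, -2, -1, 0, 1, 2, 3, 4, 5.
Σ|m_l| = 2·5(5+1)/2 = 30.

Σ|L_z| = 30 ℏ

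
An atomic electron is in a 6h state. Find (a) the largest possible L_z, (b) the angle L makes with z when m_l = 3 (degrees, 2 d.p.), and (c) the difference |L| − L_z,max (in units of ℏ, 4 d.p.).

L_z,max = 5ℏ; θ(m_l=3) ≈ 56.79°; |L|−L_z,max ≈ 0.4772ℏ

6h means n = 6, l = 5.
L_z,max = lℏ = 5ℏ.
For m_l = 3: cos θ = 3/√30, θ ≈ 56.79°.
|L| − L_z,max = (√30 − 5)ℏ ≈ 0.4772ℏ.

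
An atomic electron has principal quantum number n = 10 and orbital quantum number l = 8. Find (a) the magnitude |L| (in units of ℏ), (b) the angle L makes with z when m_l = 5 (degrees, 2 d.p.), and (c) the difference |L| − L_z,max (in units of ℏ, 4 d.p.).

|L| = ℏ√(8·9) = 6√2 ℏ ≈ 8.485ℏ.
For m_l = 5: cos θ = 5/√72, θ ≈ 53.90°.
|L| − L_z,max = (6√2 − 8)ℏ ≈ 0.4853ℏ.

|L| = 6√2 ℏ ≈ 8.485ℏ; θ(m_l=5) ≈ 53.90°; |L|−L_z,max ≈ 0.4853ℏ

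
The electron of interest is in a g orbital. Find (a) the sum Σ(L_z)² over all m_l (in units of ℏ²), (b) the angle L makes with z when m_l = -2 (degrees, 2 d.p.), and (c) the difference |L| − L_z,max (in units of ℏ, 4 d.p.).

Σ(L_z)² = 60 ℏ²; θ(m_l=-2) ≈ 116.57°; |L|−L_z,max ≈ 0.4721ℏ

For a g orbital, l = 4.
Σ m_l² = 60, so Σ(L_z)² = 60 ℏ².
For m_l = -2: cos θ = -2/√20, θ ≈ 116.57°.
|L| − L_z,max = (2√5 − 4)ℏ ≈ 0.4721ℏ.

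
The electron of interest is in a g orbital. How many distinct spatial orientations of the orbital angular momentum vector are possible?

9

A g state has l = 4.
The number of m_l values is 2l + 1 = 2·4 + 1 = 9.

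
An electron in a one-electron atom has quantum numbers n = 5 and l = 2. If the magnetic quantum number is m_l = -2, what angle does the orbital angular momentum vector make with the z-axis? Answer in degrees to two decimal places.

θ ≈ 144.74°

|L| = ℏ√(l(l+1)) = √6 ℏ.
L_z = m_l ℏ = −2ℏ.
cos θ = L_z/|L| = -2/√6, so θ ≈ 144.74°.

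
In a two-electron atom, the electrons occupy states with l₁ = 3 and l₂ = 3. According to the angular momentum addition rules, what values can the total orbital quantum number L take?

L = 0, 1, 2, 3, 4, 5, 6

L runs from |3 − 3| = 0 to 3 + 3 = 6.
So L can be 0, 1, 2, 3, 4, 5, 6.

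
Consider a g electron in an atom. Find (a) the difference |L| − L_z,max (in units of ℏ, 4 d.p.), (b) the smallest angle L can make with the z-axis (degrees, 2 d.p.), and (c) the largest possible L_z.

|L|−L_z,max ≈ 0.4721ℏ; θ_min ≈ 26.57°; L_z,max = 4ℏ

For a g orbital, l = 4.
|L| − L_z,max = (2√5 − 4)ℏ ≈ 0.4721ℏ.
cos θ_min = 4/√20, so θ_min ≈ 26.57°.
L_z,max = lℏ = 4ℏ.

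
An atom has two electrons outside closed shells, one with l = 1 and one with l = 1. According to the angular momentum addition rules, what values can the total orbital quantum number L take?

L = 0, 1, 2

L runs from |1 − 1| = 0 to 1 + 1 = 2.
So L can be 0, 1, 2.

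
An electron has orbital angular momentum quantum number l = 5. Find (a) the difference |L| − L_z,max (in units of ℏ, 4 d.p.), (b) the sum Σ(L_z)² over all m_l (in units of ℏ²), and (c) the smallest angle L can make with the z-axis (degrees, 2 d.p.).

|L|−L_z,max ≈ 0.4772ℏ; Σ(L_z)² = 110 ℏ²; θ_min ≈ 24.09°

|L| − L_z,max = (√30 − 5)ℏ ≈ 0.4772ℏ.
Σ m_l² = 110, so Σ(L_z)² = 110 ℏ².
cos θ_min = 5/√30, so θ_min ≈ 24.09°.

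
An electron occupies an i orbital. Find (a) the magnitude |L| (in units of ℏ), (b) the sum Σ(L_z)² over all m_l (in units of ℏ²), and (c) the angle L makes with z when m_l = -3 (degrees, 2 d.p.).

|L| = √42 ℏ ≈ 6.481ℏ; Σ(L_z)² = 182 ℏ²; θ(m_l=-3) ≈ 117.58°

For an i orbital, l = 6.
|L| = ℏ√(6·7) = √42 ℏ ≈ 6.481ℏ.
Σ m_l² = 182, so Σ(L_z)² = 182 ℏ².
For m_l = -3: cos θ = -3/√42, θ ≈ 117.58°.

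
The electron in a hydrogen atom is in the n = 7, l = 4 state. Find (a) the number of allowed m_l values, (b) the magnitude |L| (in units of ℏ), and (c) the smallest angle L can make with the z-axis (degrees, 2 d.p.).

There are 2l+1 = 9 values of m_l.
|L| = ℏ√(4·5) = 2√5 ℏ ≈ 4.472ℏ.
cos θ_min = 4/√20, so θ_min ≈ 26.57°.

9 values; |L| = 2√5 ℏ ≈ 4.472ℏ; θ_min ≈ 26.57°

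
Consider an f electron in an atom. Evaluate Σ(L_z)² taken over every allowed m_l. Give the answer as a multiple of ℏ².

For an f orbital, l = 3.
m_l ∈ {-3, -2, -1, 0, 1, 2, 3}.
Summing m² from −3 to 3: Σ m_l² = 28.

Σ(L_z)² = 28 ℏ²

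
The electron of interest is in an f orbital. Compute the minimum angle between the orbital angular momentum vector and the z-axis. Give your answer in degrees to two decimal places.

The letter f corresponds to l = 3.
|L|² = l(l+1)ℏ² = 12ℏ², so |L| = 2√3 ℏ.
The smallest angle corresponds to the largest L_z, i.e. m_l = l = 3, giving L_z = 3ℏ.
cos θ_min = 3/√12, so θ_min ≈ 30.00°.

θ_min ≈ 30.00°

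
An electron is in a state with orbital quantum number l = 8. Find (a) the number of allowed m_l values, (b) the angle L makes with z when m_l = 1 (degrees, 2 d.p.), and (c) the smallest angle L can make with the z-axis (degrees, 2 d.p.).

There are 2l+1 = 17 values of m_l.
For m_l = 1: cos θ = 1/√72, θ ≈ 83.23°.
cos θ_min = 8/√72, so θ_min ≈ 19.47°.

17 values; θ(m_l=1) ≈ 83.23°; θ_min ≈ 19.47°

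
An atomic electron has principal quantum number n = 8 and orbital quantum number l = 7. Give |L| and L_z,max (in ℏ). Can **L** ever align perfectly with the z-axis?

|L| = 2√14 ℏ ≈ 7.4833ℏ, while L_z,max = lℏ = 7ℏ.
Since |L| > L_z,max, the vector can never point exactly along z; the closest it comes is θ_min = arccos(7/√56) ≈ 20.7°.

No: L_z,max = 7ℏ < |L| = 2√14 ℏ ≈ 7.483ℏ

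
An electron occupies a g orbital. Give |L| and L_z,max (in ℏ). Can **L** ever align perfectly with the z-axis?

No: L_z,max = 4ℏ < |L| = 2√5 ℏ ≈ 4.472ℏ

G corresponds to l = 4.
|L| = 2√5 ℏ ≈ 4.4721ℏ, while L_z,max = lℏ = 4ℏ.
Since |L| > L_z,max, the vector can never point exactly along z; the closest it comes is θ_min = arccos(4/√20) ≈ 26.6°.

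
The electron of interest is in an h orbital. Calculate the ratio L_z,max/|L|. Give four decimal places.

L_z,max/|L| = 0.9129

The letter h corresponds to l = 5.
|L| = √30 ℏ ≈ 5.4772ℏ, while L_z,max = lℏ = 5ℏ.
L_z,max/|L| = 5/√30 = 0.9129.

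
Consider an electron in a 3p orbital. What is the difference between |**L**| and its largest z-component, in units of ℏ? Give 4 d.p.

|L| − L_z,max ≈ 0.4142ℏ

3p means n = 3, l = 1.
|L| = √2 ℏ ≈ 1.4142ℏ, while L_z,max = lℏ = 1ℏ.
The difference is (√2 − 1)ℏ ≈ 0.4142ℏ.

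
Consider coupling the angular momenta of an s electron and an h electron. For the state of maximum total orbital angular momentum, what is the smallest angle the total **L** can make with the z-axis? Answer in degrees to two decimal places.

θ_min ≈ 24.09°

Angular momentum addition gives L = |l₁ − l₂|, …, l₁ + l₂.
L ∈ {5}.
The maximum is L = 5, with |L_tot| = ℏ√(5·6) = √30 ℏ.
The minimum angle with z is arccos(5/√30) ≈ 24.09°.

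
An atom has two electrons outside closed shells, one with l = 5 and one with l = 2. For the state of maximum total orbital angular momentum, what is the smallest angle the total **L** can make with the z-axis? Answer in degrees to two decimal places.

θ_min ≈ 20.70°

By the triangle rule, |l₁ − l₂| ≤ L ≤ l₁ + l₂.
Allowed values: L = 3, 4, 5, 6, 7.
The maximum is L = 7, with |L_tot| = ℏ√(7·8) = 2√14 ℏ.
The minimum angle with z is arccos(7/√56) ≈ 20.70°.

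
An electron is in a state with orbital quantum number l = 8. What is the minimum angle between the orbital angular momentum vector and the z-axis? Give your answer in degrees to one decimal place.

θ_min ≈ 19.5°

|L| = √(l(l+1)) ℏ = 6√2 ℏ.
The smallest angle corresponds to the largest L_z, i.e. m_l = l = 8, giving L_z = 8ℏ.
cos θ_min = 8/√72, so θ_min ≈ 19.5°.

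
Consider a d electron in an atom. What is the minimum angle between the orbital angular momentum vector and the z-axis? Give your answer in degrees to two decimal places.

A d state has l = 2.
|L| = √(l(l+1)) ℏ = √6 ℏ.
The smallest angle corresponds to the largest L_z, i.e. m_l = l = 2, giving L_z = 2ℏ.
cos θ_min = 2/√6, so θ_min ≈ 35.26°.

θ_min ≈ 35.26°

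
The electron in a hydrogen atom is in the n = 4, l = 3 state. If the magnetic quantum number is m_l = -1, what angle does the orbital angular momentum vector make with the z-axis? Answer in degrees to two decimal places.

|L| = √(l(l+1)) ℏ = 2√3 ℏ.
L_z = m_l ℏ = −1ℏ.
cos θ = L_z/|L| = -1/√12, so θ ≈ 106.78°.

θ ≈ 106.78°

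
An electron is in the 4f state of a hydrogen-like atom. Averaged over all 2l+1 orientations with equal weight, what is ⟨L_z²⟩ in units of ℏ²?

4f means n = 4, l = 3.
The allowed m_l values are -3, -2, -1, 0, 1, 2, 3.
Average of L_z² over 7 states: 28/7 ℏ² = 4 ℏ².

⟨L_z²⟩ = 4 ℏ²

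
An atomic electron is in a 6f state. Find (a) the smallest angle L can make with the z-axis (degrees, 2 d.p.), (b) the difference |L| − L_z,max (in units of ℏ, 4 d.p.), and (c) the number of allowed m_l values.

6f means n = 6, l = 3.
cos θ_min = 3/√12, so θ_min ≈ 30.00°.
|L| − L_z,max = (2√3 − 3)ℏ ≈ 0.4641ℏ.
There are 2l+1 = 7 values of m_l.

θ_min ≈ 30.00°; |L|−L_z,max ≈ 0.4641ℏ; 7 values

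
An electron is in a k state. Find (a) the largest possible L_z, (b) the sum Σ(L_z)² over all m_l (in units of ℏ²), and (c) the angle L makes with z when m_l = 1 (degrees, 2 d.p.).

L_z,max = 7ℏ; Σ(L_z)² = 280 ℏ²; θ(m_l=1) ≈ 82.32°

A k state has l = 7.
L_z,max = lℏ = 7ℏ.
Σ m_l² = 280, so Σ(L_z)² = 280 ℏ².
For m_l = 1: cos θ = 1/√56, θ ≈ 82.32°.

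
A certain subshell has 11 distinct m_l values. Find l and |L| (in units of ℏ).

Since there are 2l+1 = 11 values of m_l, l = 5.
Then |L| = √(l(l+1)) ℏ = √30 ℏ.

l = 5, |L| = √30 ℏ ≈ 5.477ℏ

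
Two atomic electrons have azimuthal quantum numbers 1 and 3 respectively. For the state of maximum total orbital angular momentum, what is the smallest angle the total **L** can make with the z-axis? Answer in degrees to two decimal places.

θ_min ≈ 26.57°

The total orbital quantum number L ranges from |l₁ − l₂| to l₁ + l₂ in integer steps.
L ∈ {2, 3, 4}.
The maximum is L = 4, with |L_tot| = ℏ√(4·5) = 2√5 ℏ.
The minimum angle with z is arccos(4/√20) ≈ 26.57°.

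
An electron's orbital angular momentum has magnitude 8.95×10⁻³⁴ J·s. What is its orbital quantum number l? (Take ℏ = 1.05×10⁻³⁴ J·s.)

In units of ℏ, |L| ≈ 8.524.
l(l+1) ≈ 8.524² ≈ 72.66, so l = 8.

l = 8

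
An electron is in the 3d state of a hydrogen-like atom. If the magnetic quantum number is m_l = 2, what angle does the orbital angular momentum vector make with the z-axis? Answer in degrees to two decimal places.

For 3d, l = 2.
|L| = ℏ√(l(l+1)) = √6 ℏ.
L_z = m_l ℏ = 2ℏ.
cos θ = L_z/|L| = 2/√6, so θ ≈ 35.26°.

θ ≈ 35.26°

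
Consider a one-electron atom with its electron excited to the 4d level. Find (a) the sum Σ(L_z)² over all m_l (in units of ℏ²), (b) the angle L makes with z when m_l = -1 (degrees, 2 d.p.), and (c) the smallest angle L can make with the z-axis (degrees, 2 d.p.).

The 4d level has l = 2.
Σ m_l² = 10, so Σ(L_z)² = 10 ℏ².
For m_l = -1: cos θ = -1/√6, θ ≈ 114.09°.
cos θ_min = 2/√6, so θ_min ≈ 35.26°.

Σ(L_z)² = 10 ℏ²; θ(m_l=-1) ≈ 114.09°; θ_min ≈ 35.26°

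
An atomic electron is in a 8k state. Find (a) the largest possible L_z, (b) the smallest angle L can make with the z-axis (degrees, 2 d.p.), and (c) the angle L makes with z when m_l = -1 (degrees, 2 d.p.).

L_z,max = 7ℏ; θ_min ≈ 20.70°; θ(m_l=-1) ≈ 97.68°

The 8k subshell has l = 7.
L_z,max = lℏ = 7ℏ.
cos θ_min = 7/√56, so θ_min ≈ 20.70°.
For m_l = -1: cos θ = -1/√56, θ ≈ 97.68°.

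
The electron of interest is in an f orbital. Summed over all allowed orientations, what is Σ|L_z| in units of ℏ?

The letter f corresponds to l = 3.
m_l ∈ {-3, -2, -1, 0, 1, 2, 3}.
Σ|m_l| = l(l+1) = 12.

Σ|L_z| = 12 ℏ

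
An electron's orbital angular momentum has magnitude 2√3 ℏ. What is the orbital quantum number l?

|L| = ℏ√(l(l+1)), so l(l+1) = 12.
The positive root is l = 3.

l = 3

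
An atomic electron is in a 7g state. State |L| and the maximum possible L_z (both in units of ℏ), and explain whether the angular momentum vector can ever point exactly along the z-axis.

7g means n = 7, l = 4.
|L| = 2√5 ℏ ≈ 4.4721ℏ, while L_z,max = lℏ = 4ℏ.
Since |L| > L_z,max, the vector can never point exactly along z; the closest it comes is θ_min = arccos(4/√20) ≈ 26.6°.

No: L_z,max = 4ℏ < |L| = 2√5 ℏ ≈ 4.472ℏ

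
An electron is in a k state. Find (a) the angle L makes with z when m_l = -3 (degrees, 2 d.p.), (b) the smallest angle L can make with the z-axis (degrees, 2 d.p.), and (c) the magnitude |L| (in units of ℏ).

The letter k corresponds to l = 7.
For m_l = -3: cos θ = -3/√56, θ ≈ 113.63°.
cos θ_min = 7/√56, so θ_min ≈ 20.70°.
|L| = ℏ√(7·8) = 2√14 ℏ ≈ 7.483ℏ.

θ(m_l=-3) ≈ 113.63°; θ_min ≈ 20.70°; |L| = 2√14 ℏ ≈ 7.483ℏ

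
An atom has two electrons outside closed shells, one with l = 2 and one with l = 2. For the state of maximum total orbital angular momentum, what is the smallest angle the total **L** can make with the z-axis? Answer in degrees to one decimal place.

θ_min ≈ 26.6°

L runs from |2 − 2| = 0 to 2 + 2 = 4.
L ∈ {0, 1, 2, 3, 4}.
The maximum is L = 4, with |L_tot| = ℏ√(4·5) = 2√5 ℏ.
The minimum angle with z is arccos(4/√20) ≈ 26.6°.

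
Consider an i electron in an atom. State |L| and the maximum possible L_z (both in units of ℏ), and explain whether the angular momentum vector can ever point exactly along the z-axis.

For an i orbital, l = 6.
|L| = √42 ℏ ≈ 6.4807ℏ, while L_z,max = lℏ = 6ℏ.
Since |L| > L_z,max, the vector can never point exactly along z; the closest it comes is θ_min = arccos(6/√42) ≈ 22.2°.

No: L_z,max = 6ℏ < |L| = √42 ℏ ≈ 6.481ℏ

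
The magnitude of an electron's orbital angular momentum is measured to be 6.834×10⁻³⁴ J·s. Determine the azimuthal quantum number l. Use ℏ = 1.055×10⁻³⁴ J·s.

In units of ℏ, |L| ≈ 6.478.
Set l(l+1) = 41.96; the integer solution is l = 6.

l = 6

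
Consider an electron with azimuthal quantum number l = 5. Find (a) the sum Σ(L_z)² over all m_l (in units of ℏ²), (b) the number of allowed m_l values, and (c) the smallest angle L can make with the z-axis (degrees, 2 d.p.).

Σ m_l² = 110, so Σ(L_z)² = 110 ℏ².
There are 2l+1 = 11 values of m_l.
cos θ_min = 5/√30, so θ_min ≈ 24.09°.

Σ(L_z)² = 110 ℏ²; 11 values; θ_min ≈ 24.09°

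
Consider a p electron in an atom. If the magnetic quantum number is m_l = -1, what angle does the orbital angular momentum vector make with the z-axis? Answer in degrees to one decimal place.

The letter p corresponds to l = 1.
|L| = √(l(l+1)) ℏ = √2 ℏ.
L_z = m_l ℏ = −1ℏ.
cos θ = L_z/|L| = -1/√2, so θ ≈ 135.0°.

θ ≈ 135.0°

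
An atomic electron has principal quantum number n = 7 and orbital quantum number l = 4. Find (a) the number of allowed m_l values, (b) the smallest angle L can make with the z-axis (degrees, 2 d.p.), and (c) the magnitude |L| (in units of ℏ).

There are 2l+1 = 9 values of m_l.
cos θ_min = 4/√20, so θ_min ≈ 26.57°.
|L| = ℏ√(4·5) = 2√5 ℏ ≈ 4.472ℏ.

9 values; θ_min ≈ 26.57°; |L| = 2√5 ℏ ≈ 4.472ℏ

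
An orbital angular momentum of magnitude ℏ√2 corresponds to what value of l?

l = 1

|L| = ℏ√(l(l+1)), so l(l+1) = 2.
l² + l − 2 = 0 ⇒ l = 1.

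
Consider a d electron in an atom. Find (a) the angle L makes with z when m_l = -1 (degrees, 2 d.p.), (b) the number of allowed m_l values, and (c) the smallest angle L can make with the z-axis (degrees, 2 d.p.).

The letter d corresponds to l = 2.
For m_l = -1: cos θ = -1/√6, θ ≈ 114.09°.
There are 2l+1 = 5 values of m_l.
cos θ_min = 2/√6, so θ_min ≈ 35.26°.

θ(m_l=-1) ≈ 114.09°; 5 values; θ_min ≈ 35.26°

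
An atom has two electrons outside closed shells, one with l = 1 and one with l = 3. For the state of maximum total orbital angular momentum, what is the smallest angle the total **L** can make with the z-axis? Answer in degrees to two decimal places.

Angular momentum addition gives L = |l₁ − l₂|, …, l₁ + l₂.
L ∈ {2, 3, 4}.
The maximum is L = 4, with |L_tot| = ℏ√(4·5) = 2√5 ℏ.
The minimum angle with z is arccos(4/√20) ≈ 26.57°.

θ_min ≈ 26.57°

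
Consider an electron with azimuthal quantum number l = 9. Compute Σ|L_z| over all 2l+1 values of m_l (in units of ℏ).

The allowed m_l values are -9, -8, -7, -6, -5, -4, -3, -2, -1, 0, 1, 2, 3, 4, 5, 6, 7, 8, 9.
Σ|m_l| = 2·9(9+1)/2 = 90.

Σ|L_z| = 90 ℏ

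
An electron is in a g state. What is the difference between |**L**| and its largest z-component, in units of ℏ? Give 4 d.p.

A g state has l = 4.
|L| = 2√5 ℏ ≈ 4.4721ℏ, while L_z,max = lℏ = 4ℏ.
The difference is (2√5 − 4)ℏ ≈ 0.4721ℏ.

|L| − L_z,max ≈ 0.4721ℏ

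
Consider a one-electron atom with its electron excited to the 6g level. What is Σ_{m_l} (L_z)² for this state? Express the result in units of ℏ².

Σ(L_z)² = 60 ℏ²

The 6g level has l = 4.
m_l runs from −4 to 4, i.e. {-4, -3, -2, -1, 0, 1, 2, 3, 4}.
Σ m_l² = 2·(1 + 4 + 9 + 16) = 60.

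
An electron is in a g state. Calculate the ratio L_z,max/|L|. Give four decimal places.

For a g orbital, l = 4.
|L| = 2√5 ℏ ≈ 4.4721ℏ, while L_z,max = lℏ = 4ℏ.
L_z,max/|L| = 4/√20 = 0.8944.

L_z,max/|L| = 0.8944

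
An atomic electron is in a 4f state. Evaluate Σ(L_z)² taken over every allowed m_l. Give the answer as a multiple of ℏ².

Σ(L_z)² = 28 ℏ²

4f means n = 4, l = 3.
The allowed m_l values are -3, -2, -1, 0, 1, 2, 3.
Summing m² from −3 to 3: Σ m_l² = 28.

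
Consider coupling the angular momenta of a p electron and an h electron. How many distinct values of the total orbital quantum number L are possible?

3

L runs from |1 − 5| = 4 to 1 + 5 = 6.
So L can be 4, 5, 6.
That is 3 values.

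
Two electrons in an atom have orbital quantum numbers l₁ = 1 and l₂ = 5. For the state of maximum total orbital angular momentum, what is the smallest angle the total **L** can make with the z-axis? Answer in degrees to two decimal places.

θ_min ≈ 22.21°

The total orbital quantum number L ranges from |l₁ − l₂| to l₁ + l₂ in integer steps.
Allowed values: L = 4, 5, 6.
The maximum is L = 6, with |L_tot| = ℏ√(6·7) = √42 ℏ.
The minimum angle with z is arccos(6/√42) ≈ 22.21°.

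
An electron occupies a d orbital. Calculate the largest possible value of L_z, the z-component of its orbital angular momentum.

For a d orbital, l = 2.
L_z = m_l ℏ with m_l ∈ {−2, …, 2}; the maximum is m_l = 2.

L_z,max = 2ℏ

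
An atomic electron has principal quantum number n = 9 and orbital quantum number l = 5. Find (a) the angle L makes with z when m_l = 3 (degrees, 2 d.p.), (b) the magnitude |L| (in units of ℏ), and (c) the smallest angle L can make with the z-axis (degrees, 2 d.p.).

θ(m_l=3) ≈ 56.79°; |L| = √30 ℏ ≈ 5.477ℏ; θ_min ≈ 24.09°

For m_l = 3: cos θ = 3/√30, θ ≈ 56.79°.
|L| = ℏ√(5·6) = √30 ℏ ≈ 5.477ℏ.
cos θ_min = 5/√30, so θ_min ≈ 24.09°.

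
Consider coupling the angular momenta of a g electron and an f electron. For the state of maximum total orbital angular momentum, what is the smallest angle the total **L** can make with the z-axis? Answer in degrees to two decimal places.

L runs from |4 − 3| = 1 to 4 + 3 = 7.
So L can be 1, 2, 3, 4, 5, 6, 7.
The maximum is L = 7, with |L_tot| = ℏ√(7·8) = 2√14 ℏ.
The minimum angle with z is arccos(7/√56) ≈ 20.70°.

θ_min ≈ 20.70°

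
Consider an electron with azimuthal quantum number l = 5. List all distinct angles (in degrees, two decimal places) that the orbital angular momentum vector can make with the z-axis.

|L|² = l(l+1)ℏ² = 30ℏ², so |L| = √30 ℏ.
cos θ = m_l/√30 for each m_l ∈ {-5, -4, -3, -2, -1, 0, 1, 2, 3, 4, 5}.

θ ∈ {24.09°, 43.09°, 56.79°, 68.58°, 79.48°, 90.00°, 100.52°, 111.42°, 123.21°, 136.91°, 155.91°}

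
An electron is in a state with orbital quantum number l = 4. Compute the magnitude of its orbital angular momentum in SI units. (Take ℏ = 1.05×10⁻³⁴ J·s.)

|L| = 4.70×10⁻³⁴ J·s

|L| = ℏ√(l(l+1)) = ℏ√(4·5) = 2√5 ℏ
Numerically, |L| = 4.472 × (1.05×10⁻³⁴ J·s) = 4.70×10⁻³⁴ J·s.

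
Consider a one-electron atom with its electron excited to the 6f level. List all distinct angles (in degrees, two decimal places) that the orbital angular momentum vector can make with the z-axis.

The 6f level has l = 3.
|L| = √(l(l+1)) ℏ = 2√3 ℏ.
cos θ = m_l/√12 for each m_l ∈ {-3, -2, -1, 0, 1, 2, 3}.

θ ∈ {30.00°, 54.74°, 73.22°, 90.00°, 106.78°, 125.26°, 150.00°}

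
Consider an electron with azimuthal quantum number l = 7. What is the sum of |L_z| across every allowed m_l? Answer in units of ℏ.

m_l ∈ {-7, -6, -5, -4, -3, -2, -1, 0, 1, 2, 3, 4, 5, 6, 7}.
Σ|m_l| = 2·7(7+1)/2 = 56.

Σ|L_z| = 56 ℏ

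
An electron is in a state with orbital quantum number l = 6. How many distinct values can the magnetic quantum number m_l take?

13

The number of m_l values is 2l + 1 = 2·6 + 1 = 13.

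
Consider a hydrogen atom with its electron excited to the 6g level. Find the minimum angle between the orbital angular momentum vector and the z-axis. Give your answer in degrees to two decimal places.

θ_min ≈ 26.57°

The 6g level has l = 4.
|L| = √(l(l+1)) ℏ = 2√5 ℏ.
The smallest angle corresponds to the largest L_z, i.e. m_l = l = 4, giving L_z = 4ℏ.
cos θ_min = 4/√20, so θ_min ≈ 26.57°.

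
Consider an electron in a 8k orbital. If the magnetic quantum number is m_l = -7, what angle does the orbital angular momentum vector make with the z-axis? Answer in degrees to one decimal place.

For 8k, l = 7.
|L| = ℏ√(l(l+1)) = 2√14 ℏ.
L_z = m_l ℏ = −7ℏ.
cos θ = L_z/|L| = -7/√56, so θ ≈ 159.3°.

θ ≈ 159.3°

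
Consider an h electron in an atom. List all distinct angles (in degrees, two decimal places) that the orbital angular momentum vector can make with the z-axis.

θ ∈ {24.09°, 43.09°, 56.79°, 68.58°, 79.48°, 90.00°, 100.52°, 111.42°, 123.21°, 136.91°, 155.91°}

For an h orbital, l = 5.
|L| = ℏ√(l(l+1)) = √30 ℏ.
cos θ = m_l/√30 for each m_l ∈ {-5, -4, -3, -2, -1, 0, 1, 2, 3, 4, 5}.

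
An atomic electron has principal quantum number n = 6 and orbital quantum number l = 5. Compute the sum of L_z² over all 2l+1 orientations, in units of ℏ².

Σ(L_z)² = 110 ℏ²

m_l ∈ {-5, -4, -3, -2, -1, 0, 1, 2, 3, 4, 5}.
Summing m² from −5 to 5: Σ m_l² = 110.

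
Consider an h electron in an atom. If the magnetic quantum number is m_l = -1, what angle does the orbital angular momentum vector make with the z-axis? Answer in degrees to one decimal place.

H corresponds to l = 5.
|L| = √(l(l+1)) ℏ = √30 ℏ.
L_z = m_l ℏ = −1ℏ.
cos θ = L_z/|L| = -1/√30, so θ ≈ 100.5°.

θ ≈ 100.5°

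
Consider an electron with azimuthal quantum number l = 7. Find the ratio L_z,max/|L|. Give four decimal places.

L_z,max/|L| = 0.9354

|L| = 2√14 ℏ ≈ 7.4833ℏ, while L_z,max = lℏ = 7ℏ.
L_z,max/|L| = 7/√56 = 0.9354.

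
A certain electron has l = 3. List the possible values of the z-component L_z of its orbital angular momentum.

L_z ∈ {−3ℏ, −2ℏ, −ℏ, 0, ℏ, 2ℏ, 3ℏ}

L_z = m_l ℏ with m_l ranging from −l to +l in integer steps.
For l = 3: m_l ∈ {-3, -2, -1, 0, 1, 2, 3}.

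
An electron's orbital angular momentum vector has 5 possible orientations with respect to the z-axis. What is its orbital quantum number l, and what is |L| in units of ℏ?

5 = 2l + 1, so l = (5−1)/2 = 2.
Then |L| = √(l(l+1)) ℏ = √6 ℏ.

l = 2, |L| = √6 ℏ ≈ 2.449ℏ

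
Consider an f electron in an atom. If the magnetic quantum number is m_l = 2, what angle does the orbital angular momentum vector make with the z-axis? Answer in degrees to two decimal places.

For an f orbital, l = 3.
|L| = √(l(l+1)) ℏ = 2√3 ℏ.
L_z = m_l ℏ = 2ℏ.
cos θ = L_z/|L| = 2/√12, so θ ≈ 54.74°.

θ ≈ 54.74°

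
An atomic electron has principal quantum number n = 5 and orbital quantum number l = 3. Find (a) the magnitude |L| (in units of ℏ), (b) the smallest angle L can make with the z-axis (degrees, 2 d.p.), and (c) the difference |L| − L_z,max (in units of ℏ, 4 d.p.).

|L| = ℏ√(3·4) = 2√3 ℏ ≈ 3.464ℏ.
cos θ_min = 3/√12, so θ_min ≈ 30.00°.
|L| − L_z,max = (2√3 − 3)ℏ ≈ 0.4641ℏ.

|L| = 2√3 ℏ ≈ 3.464ℏ; θ_min ≈ 30.00°; |L|−L_z,max ≈ 0.4641ℏ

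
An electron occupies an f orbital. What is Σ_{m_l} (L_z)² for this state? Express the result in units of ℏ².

Σ(L_z)² = 28 ℏ²

The letter f corresponds to l = 3.
m_l ∈ {-3, -2, -1, 0, 1, 2, 3}.
Σ m_l² = 2·(1 + 4 + 9) = 28.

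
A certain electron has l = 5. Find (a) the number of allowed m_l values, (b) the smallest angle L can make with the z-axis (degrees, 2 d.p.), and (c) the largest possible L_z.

11 values; θ_min ≈ 24.09°; L_z,max = 5ℏ

There are 2l+1 = 11 values of m_l.
cos θ_min = 5/√30, so θ_min ≈ 24.09°.
L_z,max = lℏ = 5ℏ.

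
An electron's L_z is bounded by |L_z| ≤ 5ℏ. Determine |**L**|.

The maximum L_z equals lℏ, giving l = 5.
|L| = ℏ√(l(l+1)) = √30 ℏ.

|L| = √30 ℏ ≈ 5.477ℏ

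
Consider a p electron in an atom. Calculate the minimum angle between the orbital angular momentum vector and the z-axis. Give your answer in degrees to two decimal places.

For a p orbital, l = 1.
|L|² = l(l+1)ℏ² = 2ℏ², so |L| = √2 ℏ.
The smallest angle corresponds to the largest L_z, i.e. m_l = l = 1, giving L_z = 1ℏ.
cos θ_min = 1/√2, so θ_min ≈ 45.00°.

θ_min ≈ 45.00°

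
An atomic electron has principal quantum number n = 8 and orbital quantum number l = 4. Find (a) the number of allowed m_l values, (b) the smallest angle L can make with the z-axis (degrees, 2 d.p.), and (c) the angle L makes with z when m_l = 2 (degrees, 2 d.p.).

9 values; θ_min ≈ 26.57°; θ(m_l=2) ≈ 63.43°

There are 2l+1 = 9 values of m_l.
cos θ_min = 4/√20, so θ_min ≈ 26.57°.
For m_l = 2: cos θ = 2/√20, θ ≈ 63.43°.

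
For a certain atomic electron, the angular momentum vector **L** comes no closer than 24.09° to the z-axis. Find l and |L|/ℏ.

cos²θ_min = l/(l+1) = 0.8334.
l = cos²θ/sin²θ ≈ 5.
Then |L| = ℏ√(5·6) = √30 ℏ.

l = 5, |L| = √30 ℏ ≈ 5.477ℏ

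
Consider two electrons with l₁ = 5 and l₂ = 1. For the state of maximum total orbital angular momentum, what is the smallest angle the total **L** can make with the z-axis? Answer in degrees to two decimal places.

The total orbital quantum number L ranges from |l₁ − l₂| to l₁ + l₂ in integer steps.
L ∈ {4, 5, 6}.
The maximum is L = 6, with |L_tot| = ℏ√(6·7) = √42 ℏ.
The minimum angle with z is arccos(6/√42) ≈ 22.21°.

θ_min ≈ 22.21°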